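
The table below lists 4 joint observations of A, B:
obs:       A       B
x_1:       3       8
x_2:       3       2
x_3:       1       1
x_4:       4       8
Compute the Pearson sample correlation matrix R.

Step 1 — column means:
  mean(A) = (3 + 3 + 1 + 4) / 4 = 11/4 = 2.75
  mean(B) = (8 + 2 + 1 + 8) / 4 = 19/4 = 4.75

Step 2 — sample variances and covariances s[i,j] = (1/(n-1)) · Σ_k (x_{k,i} - mean_i) · (x_{k,j} - mean_j), with n-1 = 3:
  s[A,A] = ((0.25)·(0.25) + (0.25)·(0.25) + (-1.75)·(-1.75) + (1.25)·(1.25)) / 3 = 4.75/3 = 1.5833
  s[A,B] = ((0.25)·(3.25) + (0.25)·(-2.75) + (-1.75)·(-3.75) + (1.25)·(3.25)) / 3 = 10.75/3 = 3.5833
  s[B,B] = ((3.25)·(3.25) + (-2.75)·(-2.75) + (-3.75)·(-3.75) + (3.25)·(3.25)) / 3 = 42.75/3 = 14.25
  Sample standard deviations s_i = √(s[i,i]):
  s(A) = √(1.5833) = 1.2583
  s(B) = √(14.25) = 3.7749

Step 3 — r_{ij} = s_{ij} / (s_i · s_j):
  r[A,A] = 1 (diagonal).
  r[A,B] = 3.5833 / (1.2583 · 3.7749) = 3.5833 / 4.75 = 0.7544
  r[B,B] = 1 (diagonal).

R is symmetric with unit diagonal. Assembling:

R = [[1, 0.7544],
 [0.7544, 1]]


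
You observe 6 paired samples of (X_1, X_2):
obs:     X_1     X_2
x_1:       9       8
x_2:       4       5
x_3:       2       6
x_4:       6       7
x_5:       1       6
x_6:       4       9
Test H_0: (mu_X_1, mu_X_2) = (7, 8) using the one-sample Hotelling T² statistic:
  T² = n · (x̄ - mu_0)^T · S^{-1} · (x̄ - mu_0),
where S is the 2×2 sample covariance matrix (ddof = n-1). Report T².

Step 1 — sample mean vector:
  mean(X_1) = (9 + 4 + 2 + 6 + 1 + 4) / 6 = 26/6 = 4.3333
  mean(X_2) = (8 + 5 + 6 + 7 + 6 + 9) / 6 = 41/6 = 6.8333
  x̄ = (4.3333, 6.8333),  deviation x̄ - mu_0 = (4.3333, 6.8333) - (7, 8) = (-2.6667, -1.1667).

Step 2 — sample covariance matrix, S[i,j] = (1/(n-1)) · Σ_k (x_{k,i} - mean_i) · (x_{k,j} - mean_j), divisor n-1 = 5:
  S[X_1,X_1] = ((4.6667)·(4.6667) + (-0.3333)·(-0.3333) + (-2.3333)·(-2.3333) + (1.6667)·(1.6667) + (-3.3333)·(-3.3333) + (-0.3333)·(-0.3333)) / 5 = 41.3333/5 = 8.2667
  S[X_1,X_2] = ((4.6667)·(1.1667) + (-0.3333)·(-1.8333) + (-2.3333)·(-0.8333) + (1.6667)·(0.1667) + (-3.3333)·(-0.8333) + (-0.3333)·(2.1667)) / 5 = 10.3333/5 = 2.0667
  S[X_2,X_2] = ((1.1667)·(1.1667) + (-1.8333)·(-1.8333) + (-0.8333)·(-0.8333) + (0.1667)·(0.1667) + (-0.8333)·(-0.8333) + (2.1667)·(2.1667)) / 5 = 10.8333/5 = 2.1667
  S = [[8.2667, 2.0667],
 [2.0667, 2.1667]].

Step 3 — invert S. det(S) = 8.2667·2.1667 - (2.0667)² = 13.64.
  S^{-1} = (1/det) · [[d, -b], [-b, a]] = [[0.1588, -0.1515],
 [-0.1515, 0.6061]].

Step 4 — quadratic form (x̄ - mu_0)^T · S^{-1} · (x̄ - mu_0):
  S^{-1} · (x̄ - mu_0) = (-0.2468, -0.303),
  (x̄ - mu_0)^T · [...] = (-2.6667)·(-0.2468) + (-1.1667)·(-0.303) = 1.0117.

Step 5 — scale by n: T² = 6 · 1.0117 = 6.0704.

T² ≈ 6.0704


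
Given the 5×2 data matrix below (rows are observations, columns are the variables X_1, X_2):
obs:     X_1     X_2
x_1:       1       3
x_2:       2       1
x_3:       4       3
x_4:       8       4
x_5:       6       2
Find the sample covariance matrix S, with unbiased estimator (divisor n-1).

Step 1 — column means:
  mean(X_1) = (1 + 2 + 4 + 8 + 6) / 5 = 21/5 = 4.2
  mean(X_2) = (3 + 1 + 3 + 4 + 2) / 5 = 13/5 = 2.6

Step 2 — sample covariance S[i,j] = (1/(n-1)) · Σ_k (x_{k,i} - mean_i) · (x_{k,j} - mean_j), with n-1 = 4.
  S[X_1,X_1] = ((-3.2)·(-3.2) + (-2.2)·(-2.2) + (-0.2)·(-0.2) + (3.8)·(3.8) + (1.8)·(1.8)) / 4 = 32.8/4 = 8.2
  S[X_1,X_2] = ((-3.2)·(0.4) + (-2.2)·(-1.6) + (-0.2)·(0.4) + (3.8)·(1.4) + (1.8)·(-0.6)) / 4 = 6.4/4 = 1.6
  S[X_2,X_2] = ((0.4)·(0.4) + (-1.6)·(-1.6) + (0.4)·(0.4) + (1.4)·(1.4) + (-0.6)·(-0.6)) / 4 = 5.2/4 = 1.3

S is symmetric (S[j,i] = S[i,j]). Assembling:

S = [[8.2, 1.6],
 [1.6, 1.3]]


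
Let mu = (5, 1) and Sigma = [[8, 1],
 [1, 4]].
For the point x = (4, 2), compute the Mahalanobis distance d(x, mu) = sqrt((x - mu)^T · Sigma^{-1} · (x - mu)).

Step 1 — centre the observation: (x - mu) = (-1, 1).

Step 2 — invert Sigma. det(Sigma) = 8·4 - (1)² = 31.
  Sigma^{-1} = (1/det) · [[d, -b], [-b, a]] = [[0.129, -0.0323],
 [-0.0323, 0.2581]].

Step 3 — form the quadratic (x - mu)^T · Sigma^{-1} · (x - mu):
  Sigma^{-1} · (x - mu) = (-0.1613, 0.2903).
  (x - mu)^T · [Sigma^{-1} · (x - mu)] = (-1)·(-0.1613) + (1)·(0.2903) = 0.4516.

Step 4 — take square root: d = √(0.4516) ≈ 0.672.

d(x, mu) = √(0.4516) ≈ 0.672


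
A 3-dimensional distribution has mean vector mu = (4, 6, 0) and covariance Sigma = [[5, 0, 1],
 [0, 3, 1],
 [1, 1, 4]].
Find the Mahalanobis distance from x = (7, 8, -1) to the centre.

Step 1 — centre the observation: (x - mu) = (3, 2, -1).

Step 2 — invert Sigma (cofactor / det for 3×3, or solve directly):
  Sigma^{-1} = [[0.2115, 0.0192, -0.0577],
 [0.0192, 0.3654, -0.0962],
 [-0.0577, -0.0962, 0.2885]].

Step 3 — form the quadratic (x - mu)^T · Sigma^{-1} · (x - mu):
  Sigma^{-1} · (x - mu) = (0.7308, 0.8846, -0.6538).
  (x - mu)^T · [Sigma^{-1} · (x - mu)] = (3)·(0.7308) + (2)·(0.8846) + (-1)·(-0.6538) = 4.6154.

Step 4 — take square root: d = √(4.6154) ≈ 2.1483.

d(x, mu) = √(4.6154) ≈ 2.1483


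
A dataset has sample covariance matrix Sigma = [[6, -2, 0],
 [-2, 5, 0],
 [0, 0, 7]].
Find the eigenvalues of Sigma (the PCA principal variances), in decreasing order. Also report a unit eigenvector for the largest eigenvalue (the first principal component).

Step 1 — characteristic polynomial p(λ) = det(λI - Sigma) = λ³ - tr·λ² + c_1·λ - det, where tr = trace, c_1 = sum of the principal 2×2 minors, det = det(Sigma):
  tr = 6 + 5 + 7 = 18,
  c_1 = (6·5 - (-2)²) + (6·7 - (0)²) + (5·7 - (0)²) = 26 + 42 + 35 = 103,
  det = 6·(5·7 - (0)²) - (-2)·((-2)·7 - (0)·(0)) + (0)·((-2)·(0) - 5·(0)) = 6·(35) - (-2)·(-14) + (0)·(0) = 182.
  So p(λ) = λ³ - 18λ² + 103λ - 182.
Step 2 — look for an integer root (rational root theorem: any rational root is an integer divisor of 182). Testing λ = 7:
  p(7) = 343 - 882 + 721 - 182 = 0  ✓
  Dividing out (λ - 7): p(λ) = (λ - 7)(λ² - 11λ + 26).
Step 3 — remaining eigenvalues from the quadratic λ² - 11λ + 26 = 0:
  Δ = 11² - 4·26 = 121 - 104 = 17,  λ = (11 ± √17)/2 = (11 ± 4.1231)/2 ≈ 7.5616 or 3.4384.
  Sorted: λ_1 = 7.5616,  λ_2 = 7,  λ_3 = 3.4384  (check: sum = 18 = tr ✓).

Step 4 — unit eigenvector for λ_1 ≈ 7.5616: v spans the null space of (Sigma - λ_1 I), whose rows are
  r_1 = (-1.5616, -2, 0),  r_2 = (-2, -2.5616, 0),  r_3 = (0, 0, -0.5616).
  v is orthogonal to every row, so take v ∝ r_1 × r_3 = ((-2)·(-0.5616) - (0)·(0), (0)·(0) - (-1.5616)·(-0.5616), (-1.5616)·(0) - (-2)·(0)) ≈ (1.1231, -0.8769, 0).
  Let u = (1.1231, -0.8769, 0).
  ||u|| = √((1.1231)² + (-0.8769)² + (0)²) = √(2.0303) ≈ 1.4249,  v_1 = u/||u|| ≈ (0.7882, -0.6154, 0) (||v_1|| = 1).

λ_1 = 7.5616,  λ_2 = 7,  λ_3 = 3.4384;  v_1 ≈ (0.7882, -0.6154, 0)


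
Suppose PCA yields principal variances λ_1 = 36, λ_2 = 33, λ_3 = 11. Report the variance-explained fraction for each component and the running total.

Step 1 — total variance = trace(Sigma) = Σ λ_i = 36 + 33 + 11 = 80.

Step 2 — fraction explained by component i = λ_i / Σ λ:
  PC1: 36/80 = 0.45
  PC2: 33/80 = 0.4125
  PC3: 11/80 = 0.1375

Step 3 — cumulative fraction after k components = (λ_1 + ... + λ_k) / Σ λ:
  k = 1: 36/80 = 0.45
  k = 2: (36 + 33)/80 = 69/80 = 0.8625
  k = 3: (36 + 33 + 11)/80 = 80/80 = 1

Summary (fraction, with percent):

explained: PC1 0.45 (45%), PC2 0.4125 (41.25%), PC3 0.1375 (13.75%);  cumulative: 0.45, 0.8625, 1


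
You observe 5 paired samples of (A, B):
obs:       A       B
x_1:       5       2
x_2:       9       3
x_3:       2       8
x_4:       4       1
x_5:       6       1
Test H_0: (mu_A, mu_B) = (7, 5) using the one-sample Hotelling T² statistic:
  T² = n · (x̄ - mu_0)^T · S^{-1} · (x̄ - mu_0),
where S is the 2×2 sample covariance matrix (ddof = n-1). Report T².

Step 1 — sample mean vector:
  mean(A) = (5 + 9 + 2 + 4 + 6) / 5 = 26/5 = 5.2
  mean(B) = (2 + 3 + 8 + 1 + 1) / 5 = 15/5 = 3
  x̄ = (5.2, 3),  deviation x̄ - mu_0 = (5.2, 3) - (7, 5) = (-1.8, -2).

Step 2 — sample covariance matrix, S[i,j] = (1/(n-1)) · Σ_k (x_{k,i} - mean_i) · (x_{k,j} - mean_j), divisor n-1 = 4:
  S[A,A] = ((-0.2)·(-0.2) + (3.8)·(3.8) + (-3.2)·(-3.2) + (-1.2)·(-1.2) + (0.8)·(0.8)) / 4 = 26.8/4 = 6.7
  S[A,B] = ((-0.2)·(-1) + (3.8)·(0) + (-3.2)·(5) + (-1.2)·(-2) + (0.8)·(-2)) / 4 = -15/4 = -3.75
  S[B,B] = ((-1)·(-1) + (0)·(0) + (5)·(5) + (-2)·(-2) + (-2)·(-2)) / 4 = 34/4 = 8.5
  S = [[6.7, -3.75],
 [-3.75, 8.5]].

Step 3 — invert S. det(S) = 6.7·8.5 - (-3.75)² = 42.8875.
  S^{-1} = (1/det) · [[d, -b], [-b, a]] = [[0.1982, 0.0874],
 [0.0874, 0.1562]].

Step 4 — quadratic form (x̄ - mu_0)^T · S^{-1} · (x̄ - mu_0):
  S^{-1} · (x̄ - mu_0) = (-0.5316, -0.4698),
  (x̄ - mu_0)^T · [...] = (-1.8)·(-0.5316) + (-2)·(-0.4698) = 1.8966.

Step 5 — scale by n: T² = 5 · 1.8966 = 9.4829.

T² ≈ 9.4829


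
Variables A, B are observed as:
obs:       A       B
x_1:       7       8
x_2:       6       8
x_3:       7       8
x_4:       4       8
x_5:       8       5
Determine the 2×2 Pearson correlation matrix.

Step 1 — column means:
  mean(A) = (7 + 6 + 7 + 4 + 8) / 5 = 32/5 = 6.4
  mean(B) = (8 + 8 + 8 + 8 + 5) / 5 = 37/5 = 7.4

Step 2 — sample variances and covariances s[i,j] = (1/(n-1)) · Σ_k (x_{k,i} - mean_i) · (x_{k,j} - mean_j), with n-1 = 4:
  s[A,A] = ((0.6)·(0.6) + (-0.4)·(-0.4) + (0.6)·(0.6) + (-2.4)·(-2.4) + (1.6)·(1.6)) / 4 = 9.2/4 = 2.3
  s[A,B] = ((0.6)·(0.6) + (-0.4)·(0.6) + (0.6)·(0.6) + (-2.4)·(0.6) + (1.6)·(-2.4)) / 4 = -4.8/4 = -1.2
  s[B,B] = ((0.6)·(0.6) + (0.6)·(0.6) + (0.6)·(0.6) + (0.6)·(0.6) + (-2.4)·(-2.4)) / 4 = 7.2/4 = 1.8
  Sample standard deviations s_i = √(s[i,i]):
  s(A) = √(2.3) = 1.5166
  s(B) = √(1.8) = 1.3416

Step 3 — r_{ij} = s_{ij} / (s_i · s_j):
  r[A,A] = 1 (diagonal).
  r[A,B] = -1.2 / (1.5166 · 1.3416) = -1.2 / 2.0347 = -0.5898
  r[B,B] = 1 (diagonal).

R is symmetric with unit diagonal. Assembling:

R = [[1, -0.5898],
 [-0.5898, 1]]


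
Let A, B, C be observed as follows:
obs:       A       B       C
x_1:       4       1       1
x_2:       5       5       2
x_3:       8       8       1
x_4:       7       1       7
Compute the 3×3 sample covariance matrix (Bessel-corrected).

Step 1 — column means:
  mean(A) = (4 + 5 + 8 + 7) / 4 = 24/4 = 6
  mean(B) = (1 + 5 + 8 + 1) / 4 = 15/4 = 3.75
  mean(C) = (1 + 2 + 1 + 7) / 4 = 11/4 = 2.75

Step 2 — sample covariance S[i,j] = (1/(n-1)) · Σ_k (x_{k,i} - mean_i) · (x_{k,j} - mean_j), with n-1 = 3.
  S[A,A] = ((-2)·(-2) + (-1)·(-1) + (2)·(2) + (1)·(1)) / 3 = 10/3 = 3.3333
  S[A,B] = ((-2)·(-2.75) + (-1)·(1.25) + (2)·(4.25) + (1)·(-2.75)) / 3 = 10/3 = 3.3333
  S[A,C] = ((-2)·(-1.75) + (-1)·(-0.75) + (2)·(-1.75) + (1)·(4.25)) / 3 = 5/3 = 1.6667
  S[B,B] = ((-2.75)·(-2.75) + (1.25)·(1.25) + (4.25)·(4.25) + (-2.75)·(-2.75)) / 3 = 34.75/3 = 11.5833
  S[B,C] = ((-2.75)·(-1.75) + (1.25)·(-0.75) + (4.25)·(-1.75) + (-2.75)·(4.25)) / 3 = -15.25/3 = -5.0833
  S[C,C] = ((-1.75)·(-1.75) + (-0.75)·(-0.75) + (-1.75)·(-1.75) + (4.25)·(4.25)) / 3 = 24.75/3 = 8.25

S is symmetric (S[j,i] = S[i,j]). Assembling:

S = [[3.3333, 3.3333, 1.6667],
 [3.3333, 11.5833, -5.0833],
 [1.6667, -5.0833, 8.25]]


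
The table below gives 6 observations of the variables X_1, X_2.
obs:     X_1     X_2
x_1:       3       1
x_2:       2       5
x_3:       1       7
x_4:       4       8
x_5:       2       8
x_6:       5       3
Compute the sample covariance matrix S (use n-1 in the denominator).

Step 1 — column means:
  mean(X_1) = (3 + 2 + 1 + 4 + 2 + 5) / 6 = 17/6 = 2.8333
  mean(X_2) = (1 + 5 + 7 + 8 + 8 + 3) / 6 = 32/6 = 5.3333

Step 2 — sample covariance S[i,j] = (1/(n-1)) · Σ_k (x_{k,i} - mean_i) · (x_{k,j} - mean_j), with n-1 = 5.
  S[X_1,X_1] = ((0.1667)·(0.1667) + (-0.8333)·(-0.8333) + (-1.8333)·(-1.8333) + (1.1667)·(1.1667) + (-0.8333)·(-0.8333) + (2.1667)·(2.1667)) / 5 = 10.8333/5 = 2.1667
  S[X_1,X_2] = ((0.1667)·(-4.3333) + (-0.8333)·(-0.3333) + (-1.8333)·(1.6667) + (1.1667)·(2.6667) + (-0.8333)·(2.6667) + (2.1667)·(-2.3333)) / 5 = -7.6667/5 = -1.5333
  S[X_2,X_2] = ((-4.3333)·(-4.3333) + (-0.3333)·(-0.3333) + (1.6667)·(1.6667) + (2.6667)·(2.6667) + (2.6667)·(2.6667) + (-2.3333)·(-2.3333)) / 5 = 41.3333/5 = 8.2667

S is symmetric (S[j,i] = S[i,j]). Assembling:

S = [[2.1667, -1.5333],
 [-1.5333, 8.2667]]


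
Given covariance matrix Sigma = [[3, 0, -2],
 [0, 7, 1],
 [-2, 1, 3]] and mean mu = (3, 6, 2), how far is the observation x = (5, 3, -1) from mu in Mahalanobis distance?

Step 1 — centre the observation: (x - mu) = (2, -3, -3).

Step 2 — invert Sigma (cofactor / det for 3×3, or solve directly):
  Sigma^{-1} = [[0.625, -0.0625, 0.4375],
 [-0.0625, 0.1562, -0.0937],
 [0.4375, -0.0937, 0.6562]].

Step 3 — form the quadratic (x - mu)^T · Sigma^{-1} · (x - mu):
  Sigma^{-1} · (x - mu) = (0.125, -0.3125, -0.8125).
  (x - mu)^T · [Sigma^{-1} · (x - mu)] = (2)·(0.125) + (-3)·(-0.3125) + (-3)·(-0.8125) = 3.625.

Step 4 — take square root: d = √(3.625) ≈ 1.9039.

d(x, mu) = √(3.625) ≈ 1.9039


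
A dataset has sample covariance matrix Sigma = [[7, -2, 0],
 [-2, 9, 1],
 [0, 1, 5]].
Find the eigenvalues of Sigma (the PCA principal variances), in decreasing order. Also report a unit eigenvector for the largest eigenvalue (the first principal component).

Step 1 — characteristic polynomial p(λ) = det(λI - Sigma) = λ³ - tr·λ² + c_1·λ - det, where tr = trace, c_1 = sum of the principal 2×2 minors, det = det(Sigma):
  tr = 7 + 9 + 5 = 21,
  c_1 = (7·9 - (-2)²) + (7·5 - (0)²) + (9·5 - (1)²) = 59 + 35 + 44 = 138,
  det = 7·(9·5 - (1)²) - (-2)·((-2)·5 - (1)·(0)) + (0)·((-2)·(1) - 9·(0)) = 7·(44) - (-2)·(-10) + (0)·(-2) = 288.
  So p(λ) = λ³ - 21λ² + 138λ - 288.
Step 2 — look for an integer root (rational root theorem: any rational root is an integer divisor of 288). Testing λ = 6:
  p(6) = 216 - 756 + 828 - 288 = 0  ✓
  Dividing out (λ - 6): p(λ) = (λ - 6)(λ² - 15λ + 48).
Step 3 — remaining eigenvalues from the quadratic λ² - 15λ + 48 = 0:
  Δ = 15² - 4·48 = 225 - 192 = 33,  λ = (15 ± √33)/2 = (15 ± 5.7446)/2 ≈ 10.3723 or 4.6277.
  Sorted: λ_1 = 10.3723,  λ_2 = 6,  λ_3 = 4.6277  (check: sum = 21 = tr ✓).

Step 4 — unit eigenvector for λ_1 ≈ 10.3723: v spans the null space of (Sigma - λ_1 I), whose rows are
  r_1 = (-3.3723, -2, 0),  r_2 = (-2, -1.3723, 1),  r_3 = (0, 1, -5.3723).
  v is orthogonal to every row, so take v ∝ r_1 × r_2 = ((-2)·(1) - (0)·(-1.3723), (0)·(-2) - (-3.3723)·(1), (-3.3723)·(-1.3723) - (-2)·(-2)) ≈ (-2, 3.3723, 0.6277).
  Rescale (multiply by -1 so the first nonzero entry is positive): u = (2, -3.3723, -0.6277).
  ||u|| = √((2)² + (-3.3723)² + (-0.6277)²) = √(15.7663) ≈ 3.9707,  v_1 = u/||u|| ≈ (0.5037, -0.8493, -0.1581) (||v_1|| = 1).

λ_1 = 10.3723,  λ_2 = 6,  λ_3 = 4.6277;  v_1 ≈ (0.5037, -0.8493, -0.1581)


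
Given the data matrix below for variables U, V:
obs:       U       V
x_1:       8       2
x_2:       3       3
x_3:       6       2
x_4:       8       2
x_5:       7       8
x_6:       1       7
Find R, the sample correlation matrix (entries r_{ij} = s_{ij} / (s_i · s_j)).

Step 1 — column means:
  mean(U) = (8 + 3 + 6 + 8 + 7 + 1) / 6 = 33/6 = 5.5
  mean(V) = (2 + 3 + 2 + 2 + 8 + 7) / 6 = 24/6 = 4

Step 2 — sample variances and covariances s[i,j] = (1/(n-1)) · Σ_k (x_{k,i} - mean_i) · (x_{k,j} - mean_j), with n-1 = 5:
  s[U,U] = ((2.5)·(2.5) + (-2.5)·(-2.5) + (0.5)·(0.5) + (2.5)·(2.5) + (1.5)·(1.5) + (-4.5)·(-4.5)) / 5 = 41.5/5 = 8.3
  s[U,V] = ((2.5)·(-2) + (-2.5)·(-1) + (0.5)·(-2) + (2.5)·(-2) + (1.5)·(4) + (-4.5)·(3)) / 5 = -16/5 = -3.2
  s[V,V] = ((-2)·(-2) + (-1)·(-1) + (-2)·(-2) + (-2)·(-2) + (4)·(4) + (3)·(3)) / 5 = 38/5 = 7.6
  Sample standard deviations s_i = √(s[i,i]):
  s(U) = √(8.3) = 2.881
  s(V) = √(7.6) = 2.7568

Step 3 — r_{ij} = s_{ij} / (s_i · s_j):
  r[U,U] = 1 (diagonal).
  r[U,V] = -3.2 / (2.881 · 2.7568) = -3.2 / 7.9423 = -0.4029
  r[V,V] = 1 (diagonal).

R is symmetric with unit diagonal. Assembling:

R = [[1, -0.4029],
 [-0.4029, 1]]


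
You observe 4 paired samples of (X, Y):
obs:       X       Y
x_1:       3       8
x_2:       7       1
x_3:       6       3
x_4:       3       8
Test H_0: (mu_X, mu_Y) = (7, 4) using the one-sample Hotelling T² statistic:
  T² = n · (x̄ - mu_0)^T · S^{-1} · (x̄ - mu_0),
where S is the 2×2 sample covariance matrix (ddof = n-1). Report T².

Step 1 — sample mean vector:
  mean(X) = (3 + 7 + 6 + 3) / 4 = 19/4 = 4.75
  mean(Y) = (8 + 1 + 3 + 8) / 4 = 20/4 = 5
  x̄ = (4.75, 5),  deviation x̄ - mu_0 = (4.75, 5) - (7, 4) = (-2.25, 1).

Step 2 — sample covariance matrix, S[i,j] = (1/(n-1)) · Σ_k (x_{k,i} - mean_i) · (x_{k,j} - mean_j), divisor n-1 = 3:
  S[X,X] = ((-1.75)·(-1.75) + (2.25)·(2.25) + (1.25)·(1.25) + (-1.75)·(-1.75)) / 3 = 12.75/3 = 4.25
  S[X,Y] = ((-1.75)·(3) + (2.25)·(-4) + (1.25)·(-2) + (-1.75)·(3)) / 3 = -22/3 = -7.3333
  S[Y,Y] = ((3)·(3) + (-4)·(-4) + (-2)·(-2) + (3)·(3)) / 3 = 38/3 = 12.6667
  S = [[4.25, -7.3333],
 [-7.3333, 12.6667]].

Step 3 — invert S. det(S) = 4.25·12.6667 - (-7.3333)² = 0.0556.
  S^{-1} = (1/det) · [[d, -b], [-b, a]] = [[228, 132],
 [132, 76.5]].

Step 4 — quadratic form (x̄ - mu_0)^T · S^{-1} · (x̄ - mu_0):
  S^{-1} · (x̄ - mu_0) = (-381, -220.5),
  (x̄ - mu_0)^T · [...] = (-2.25)·(-381) + (1)·(-220.5) = 636.75.

Step 5 — scale by n: T² = 4 · 636.75 = 2547.

T² ≈ 2547


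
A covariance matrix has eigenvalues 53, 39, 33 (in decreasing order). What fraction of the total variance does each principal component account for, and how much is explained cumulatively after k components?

Step 1 — total variance = trace(Sigma) = Σ λ_i = 53 + 39 + 33 = 125.

Step 2 — fraction explained by component i = λ_i / Σ λ:
  PC1: 53/125 = 0.424
  PC2: 39/125 = 0.312
  PC3: 33/125 = 0.264

Step 3 — cumulative fraction after k components = (λ_1 + ... + λ_k) / Σ λ:
  k = 1: 53/125 = 0.424
  k = 2: (53 + 39)/125 = 92/125 = 0.736
  k = 3: (53 + 39 + 33)/125 = 125/125 = 1

Summary (fraction, with percent):

explained: PC1 0.424 (42.4%), PC2 0.312 (31.2%), PC3 0.264 (26.4%);  cumulative: 0.424, 0.736, 1


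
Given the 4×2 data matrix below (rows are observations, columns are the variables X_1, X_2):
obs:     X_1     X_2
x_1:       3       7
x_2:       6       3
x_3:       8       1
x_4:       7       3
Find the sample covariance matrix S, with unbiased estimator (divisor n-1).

Step 1 — column means:
  mean(X_1) = (3 + 6 + 8 + 7) / 4 = 24/4 = 6
  mean(X_2) = (7 + 3 + 1 + 3) / 4 = 14/4 = 3.5

Step 2 — sample covariance S[i,j] = (1/(n-1)) · Σ_k (x_{k,i} - mean_i) · (x_{k,j} - mean_j), with n-1 = 3.
  S[X_1,X_1] = ((-3)·(-3) + (0)·(0) + (2)·(2) + (1)·(1)) / 3 = 14/3 = 4.6667
  S[X_1,X_2] = ((-3)·(3.5) + (0)·(-0.5) + (2)·(-2.5) + (1)·(-0.5)) / 3 = -16/3 = -5.3333
  S[X_2,X_2] = ((3.5)·(3.5) + (-0.5)·(-0.5) + (-2.5)·(-2.5) + (-0.5)·(-0.5)) / 3 = 19/3 = 6.3333

S is symmetric (S[j,i] = S[i,j]). Assembling:

S = [[4.6667, -5.3333],
 [-5.3333, 6.3333]]


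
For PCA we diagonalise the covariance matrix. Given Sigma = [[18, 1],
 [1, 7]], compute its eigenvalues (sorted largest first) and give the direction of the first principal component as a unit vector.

Step 1 — characteristic polynomial of 2×2 Sigma:
  det(Sigma - λI) = λ² - trace · λ + det = 0.
  trace = 18 + 7 = 25, det = 18·7 - (1)² = 125.
Step 2 — discriminant:
  Δ = trace² - 4·det = 625 - 500 = 125.
Step 3 — eigenvalues:
  λ = (trace ± √Δ)/2 = (25 ± 11.1803)/2,
  λ_1 = 18.0902,  λ_2 = 6.9098.

Step 4 — unit eigenvector for λ_1: solve (Sigma - λ_1 I)v = 0. First row:
  (18 - 18.0902)·v_x + (1)·v_y = 0, i.e. (-0.0902)·v_x + (1)·v_y = 0,
  so v ∝ (b, λ_1 - a) = (1, 0.0902) = u.
  ||u|| = √((1)² + (0.0902)²) = √(1.0081) ≈ 1.0041,
  v_1 = u/||u|| ≈ (0.996, 0.0898) (||v_1|| = 1).

λ_1 = 18.0902,  λ_2 = 6.9098;  v_1 ≈ (0.996, 0.0898)


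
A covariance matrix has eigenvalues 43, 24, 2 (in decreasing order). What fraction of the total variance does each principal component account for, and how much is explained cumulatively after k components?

Step 1 — total variance = trace(Sigma) = Σ λ_i = 43 + 24 + 2 = 69.

Step 2 — fraction explained by component i = λ_i / Σ λ:
  PC1: 43/69 = 0.6232
  PC2: 24/69 = 0.3478
  PC3: 2/69 = 0.029

Step 3 — cumulative fraction after k components = (λ_1 + ... + λ_k) / Σ λ:
  k = 1: 43/69 = 0.6232
  k = 2: (43 + 24)/69 = 67/69 = 0.971
  k = 3: (43 + 24 + 2)/69 = 69/69 = 1

Summary (fraction, with percent):

explained: PC1 0.6232 (62.32%), PC2 0.3478 (34.78%), PC3 0.029 (2.9%);  cumulative: 0.6232, 0.971, 1


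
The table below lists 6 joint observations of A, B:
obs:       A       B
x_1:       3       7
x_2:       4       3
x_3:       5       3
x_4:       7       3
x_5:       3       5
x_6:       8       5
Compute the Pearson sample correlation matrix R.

Step 1 — column means:
  mean(A) = (3 + 4 + 5 + 7 + 3 + 8) / 6 = 30/6 = 5
  mean(B) = (7 + 3 + 3 + 3 + 5 + 5) / 6 = 26/6 = 4.3333

Step 2 — sample variances and covariances s[i,j] = (1/(n-1)) · Σ_k (x_{k,i} - mean_i) · (x_{k,j} - mean_j), with n-1 = 5:
  s[A,A] = ((-2)·(-2) + (-1)·(-1) + (0)·(0) + (2)·(2) + (-2)·(-2) + (3)·(3)) / 5 = 22/5 = 4.4
  s[A,B] = ((-2)·(2.6667) + (-1)·(-1.3333) + (0)·(-1.3333) + (2)·(-1.3333) + (-2)·(0.6667) + (3)·(0.6667)) / 5 = -6/5 = -1.2
  s[B,B] = ((2.6667)·(2.6667) + (-1.3333)·(-1.3333) + (-1.3333)·(-1.3333) + (-1.3333)·(-1.3333) + (0.6667)·(0.6667) + (0.6667)·(0.6667)) / 5 = 13.3333/5 = 2.6667
  Sample standard deviations s_i = √(s[i,i]):
  s(A) = √(4.4) = 2.0976
  s(B) = √(2.6667) = 1.633

Step 3 — r_{ij} = s_{ij} / (s_i · s_j):
  r[A,A] = 1 (diagonal).
  r[A,B] = -1.2 / (2.0976 · 1.633) = -1.2 / 3.4254 = -0.3503
  r[B,B] = 1 (diagonal).

R is symmetric with unit diagonal. Assembling:

R = [[1, -0.3503],
 [-0.3503, 1]]


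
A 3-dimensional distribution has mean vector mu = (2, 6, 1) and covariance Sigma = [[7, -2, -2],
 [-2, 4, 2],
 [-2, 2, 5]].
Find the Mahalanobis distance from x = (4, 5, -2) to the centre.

Step 1 — centre the observation: (x - mu) = (2, -1, -3).

Step 2 — invert Sigma (cofactor / det for 3×3, or solve directly):
  Sigma^{-1} = [[0.1739, 0.0652, 0.0435],
 [0.0652, 0.337, -0.1087],
 [0.0435, -0.1087, 0.2609]].

Step 3 — form the quadratic (x - mu)^T · Sigma^{-1} · (x - mu):
  Sigma^{-1} · (x - mu) = (0.1522, 0.1196, -0.587).
  (x - mu)^T · [Sigma^{-1} · (x - mu)] = (2)·(0.1522) + (-1)·(0.1196) + (-3)·(-0.587) = 1.9457.

Step 4 — take square root: d = √(1.9457) ≈ 1.3949.

d(x, mu) = √(1.9457) ≈ 1.3949


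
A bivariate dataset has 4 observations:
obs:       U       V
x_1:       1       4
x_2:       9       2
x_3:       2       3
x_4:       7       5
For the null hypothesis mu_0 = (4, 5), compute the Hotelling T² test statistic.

Step 1 — sample mean vector:
  mean(U) = (1 + 9 + 2 + 7) / 4 = 19/4 = 4.75
  mean(V) = (4 + 2 + 3 + 5) / 4 = 14/4 = 3.5
  x̄ = (4.75, 3.5),  deviation x̄ - mu_0 = (4.75, 3.5) - (4, 5) = (0.75, -1.5).

Step 2 — sample covariance matrix, S[i,j] = (1/(n-1)) · Σ_k (x_{k,i} - mean_i) · (x_{k,j} - mean_j), divisor n-1 = 3:
  S[U,U] = ((-3.75)·(-3.75) + (4.25)·(4.25) + (-2.75)·(-2.75) + (2.25)·(2.25)) / 3 = 44.75/3 = 14.9167
  S[U,V] = ((-3.75)·(0.5) + (4.25)·(-1.5) + (-2.75)·(-0.5) + (2.25)·(1.5)) / 3 = -3.5/3 = -1.1667
  S[V,V] = ((0.5)·(0.5) + (-1.5)·(-1.5) + (-0.5)·(-0.5) + (1.5)·(1.5)) / 3 = 5/3 = 1.6667
  S = [[14.9167, -1.1667],
 [-1.1667, 1.6667]].

Step 3 — invert S. det(S) = 14.9167·1.6667 - (-1.1667)² = 23.5.
  S^{-1} = (1/det) · [[d, -b], [-b, a]] = [[0.0709, 0.0496],
 [0.0496, 0.6348]].

Step 4 — quadratic form (x̄ - mu_0)^T · S^{-1} · (x̄ - mu_0):
  S^{-1} · (x̄ - mu_0) = (-0.0213, -0.9149),
  (x̄ - mu_0)^T · [...] = (0.75)·(-0.0213) + (-1.5)·(-0.9149) = 1.3564.

Step 5 — scale by n: T² = 4 · 1.3564 = 5.4255.

T² ≈ 5.4255


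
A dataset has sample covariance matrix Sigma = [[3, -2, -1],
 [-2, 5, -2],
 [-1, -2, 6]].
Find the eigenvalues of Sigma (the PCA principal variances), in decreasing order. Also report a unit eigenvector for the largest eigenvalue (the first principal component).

Step 1 — characteristic polynomial p(λ) = det(λI - Sigma) = λ³ - tr·λ² + c_1·λ - det, where tr = trace, c_1 = sum of the principal 2×2 minors, det = det(Sigma):
  tr = 3 + 5 + 6 = 14,
  c_1 = (3·5 - (-2)²) + (3·6 - (-1)²) + (5·6 - (-2)²) = 11 + 17 + 26 = 54,
  det = 3·(5·6 - (-2)²) - (-2)·((-2)·6 - (-2)·(-1)) + (-1)·((-2)·(-2) - 5·(-1)) = 3·(26) - (-2)·(-14) + (-1)·(9) = 41.
  So p(λ) = λ³ - 14λ² + 54λ - 41.
Step 2 — look for an integer root (rational root theorem: any rational root is an integer divisor of 41). Testing λ = 1:
  p(1) = 1 - 14 + 54 - 41 = 0  ✓
  Dividing out (λ - 1): p(λ) = (λ - 1)(λ² - 13λ + 41).
Step 3 — remaining eigenvalues from the quadratic λ² - 13λ + 41 = 0:
  Δ = 13² - 4·41 = 169 - 164 = 5,  λ = (13 ± √5)/2 = (13 ± 2.2361)/2 ≈ 7.618 or 5.382.
  Sorted: λ_1 = 7.618,  λ_2 = 5.382,  λ_3 = 1  (check: sum = 14 = tr ✓).

Step 4 — unit eigenvector for λ_1 ≈ 7.618: v spans the null space of (Sigma - λ_1 I), whose rows are
  r_1 = (-4.618, -2, -1),  r_2 = (-2, -2.618, -2),  r_3 = (-1, -2, -1.618).
  v is orthogonal to every row, so take v ∝ r_1 × r_2 = ((-2)·(-2) - (-1)·(-2.618), (-1)·(-2) - (-4.618)·(-2), (-4.618)·(-2.618) - (-2)·(-2)) ≈ (1.382, -7.2361, 8.0902).
  Let u = (1.382, -7.2361, 8.0902).
  ||u|| = √((1.382)² + (-7.2361)² + (8.0902)²) = √(119.7214) ≈ 10.9417,  v_1 = u/||u|| ≈ (0.1263, -0.6613, 0.7394) (||v_1|| = 1).

λ_1 = 7.618,  λ_2 = 5.382,  λ_3 = 1;  v_1 ≈ (0.1263, -0.6613, 0.7394)


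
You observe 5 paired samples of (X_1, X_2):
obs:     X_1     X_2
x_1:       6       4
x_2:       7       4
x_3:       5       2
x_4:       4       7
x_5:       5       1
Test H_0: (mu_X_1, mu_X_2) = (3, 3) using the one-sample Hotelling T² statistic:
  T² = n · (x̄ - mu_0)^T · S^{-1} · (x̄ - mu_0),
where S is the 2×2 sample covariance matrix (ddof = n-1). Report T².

Step 1 — sample mean vector:
  mean(X_1) = (6 + 7 + 5 + 4 + 5) / 5 = 27/5 = 5.4
  mean(X_2) = (4 + 4 + 2 + 7 + 1) / 5 = 18/5 = 3.6
  x̄ = (5.4, 3.6),  deviation x̄ - mu_0 = (5.4, 3.6) - (3, 3) = (2.4, 0.6).

Step 2 — sample covariance matrix, S[i,j] = (1/(n-1)) · Σ_k (x_{k,i} - mean_i) · (x_{k,j} - mean_j), divisor n-1 = 4:
  S[X_1,X_1] = ((0.6)·(0.6) + (1.6)·(1.6) + (-0.4)·(-0.4) + (-1.4)·(-1.4) + (-0.4)·(-0.4)) / 4 = 5.2/4 = 1.3
  S[X_1,X_2] = ((0.6)·(0.4) + (1.6)·(0.4) + (-0.4)·(-1.6) + (-1.4)·(3.4) + (-0.4)·(-2.6)) / 4 = -2.2/4 = -0.55
  S[X_2,X_2] = ((0.4)·(0.4) + (0.4)·(0.4) + (-1.6)·(-1.6) + (3.4)·(3.4) + (-2.6)·(-2.6)) / 4 = 21.2/4 = 5.3
  S = [[1.3, -0.55],
 [-0.55, 5.3]].

Step 3 — invert S. det(S) = 1.3·5.3 - (-0.55)² = 6.5875.
  S^{-1} = (1/det) · [[d, -b], [-b, a]] = [[0.8046, 0.0835],
 [0.0835, 0.1973]].

Step 4 — quadratic form (x̄ - mu_0)^T · S^{-1} · (x̄ - mu_0):
  S^{-1} · (x̄ - mu_0) = (1.981, 0.3188),
  (x̄ - mu_0)^T · [...] = (2.4)·(1.981) + (0.6)·(0.3188) = 4.9457.

Step 5 — scale by n: T² = 5 · 4.9457 = 24.7287.

T² ≈ 24.7287


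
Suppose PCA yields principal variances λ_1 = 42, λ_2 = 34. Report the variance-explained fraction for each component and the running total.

Step 1 — total variance = trace(Sigma) = Σ λ_i = 42 + 34 = 76.

Step 2 — fraction explained by component i = λ_i / Σ λ:
  PC1: 42/76 = 0.5526
  PC2: 34/76 = 0.4474

Step 3 — cumulative fraction after k components = (λ_1 + ... + λ_k) / Σ λ:
  k = 1: 42/76 = 0.5526
  k = 2: (42 + 34)/76 = 76/76 = 1

Summary (fraction, with percent):

explained: PC1 0.5526 (55.26%), PC2 0.4474 (44.74%);  cumulative: 0.5526, 1


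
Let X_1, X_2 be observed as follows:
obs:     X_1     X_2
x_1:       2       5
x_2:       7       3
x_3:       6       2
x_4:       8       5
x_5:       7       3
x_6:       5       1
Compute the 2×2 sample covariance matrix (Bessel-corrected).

Step 1 — column means:
  mean(X_1) = (2 + 7 + 6 + 8 + 7 + 5) / 6 = 35/6 = 5.8333
  mean(X_2) = (5 + 3 + 2 + 5 + 3 + 1) / 6 = 19/6 = 3.1667

Step 2 — sample covariance S[i,j] = (1/(n-1)) · Σ_k (x_{k,i} - mean_i) · (x_{k,j} - mean_j), with n-1 = 5.
  S[X_1,X_1] = ((-3.8333)·(-3.8333) + (1.1667)·(1.1667) + (0.1667)·(0.1667) + (2.1667)·(2.1667) + (1.1667)·(1.1667) + (-0.8333)·(-0.8333)) / 5 = 22.8333/5 = 4.5667
  S[X_1,X_2] = ((-3.8333)·(1.8333) + (1.1667)·(-0.1667) + (0.1667)·(-1.1667) + (2.1667)·(1.8333) + (1.1667)·(-0.1667) + (-0.8333)·(-2.1667)) / 5 = -1.8333/5 = -0.3667
  S[X_2,X_2] = ((1.8333)·(1.8333) + (-0.1667)·(-0.1667) + (-1.1667)·(-1.1667) + (1.8333)·(1.8333) + (-0.1667)·(-0.1667) + (-2.1667)·(-2.1667)) / 5 = 12.8333/5 = 2.5667

S is symmetric (S[j,i] = S[i,j]). Assembling:

S = [[4.5667, -0.3667],
 [-0.3667, 2.5667]]


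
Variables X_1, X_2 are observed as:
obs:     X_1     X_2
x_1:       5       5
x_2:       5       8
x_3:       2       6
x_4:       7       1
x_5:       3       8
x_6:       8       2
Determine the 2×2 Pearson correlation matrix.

Step 1 — column means:
  mean(X_1) = (5 + 5 + 2 + 7 + 3 + 8) / 6 = 30/6 = 5
  mean(X_2) = (5 + 8 + 6 + 1 + 8 + 2) / 6 = 30/6 = 5

Step 2 — sample variances and covariances s[i,j] = (1/(n-1)) · Σ_k (x_{k,i} - mean_i) · (x_{k,j} - mean_j), with n-1 = 5:
  s[X_1,X_1] = ((0)·(0) + (0)·(0) + (-3)·(-3) + (2)·(2) + (-2)·(-2) + (3)·(3)) / 5 = 26/5 = 5.2
  s[X_1,X_2] = ((0)·(0) + (0)·(3) + (-3)·(1) + (2)·(-4) + (-2)·(3) + (3)·(-3)) / 5 = -26/5 = -5.2
  s[X_2,X_2] = ((0)·(0) + (3)·(3) + (1)·(1) + (-4)·(-4) + (3)·(3) + (-3)·(-3)) / 5 = 44/5 = 8.8
  Sample standard deviations s_i = √(s[i,i]):
  s(X_1) = √(5.2) = 2.2804
  s(X_2) = √(8.8) = 2.9665

Step 3 — r_{ij} = s_{ij} / (s_i · s_j):
  r[X_1,X_1] = 1 (diagonal).
  r[X_1,X_2] = -5.2 / (2.2804 · 2.9665) = -5.2 / 6.7646 = -0.7687
  r[X_2,X_2] = 1 (diagonal).

R is symmetric with unit diagonal. Assembling:

R = [[1, -0.7687],
 [-0.7687, 1]]


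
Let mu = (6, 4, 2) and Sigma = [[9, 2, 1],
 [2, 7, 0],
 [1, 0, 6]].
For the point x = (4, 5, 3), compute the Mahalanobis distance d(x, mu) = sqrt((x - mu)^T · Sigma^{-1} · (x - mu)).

Step 1 — centre the observation: (x - mu) = (-2, 1, 1).

Step 2 — invert Sigma (cofactor / det for 3×3, or solve directly):
  Sigma^{-1} = [[0.121, -0.0346, -0.0202],
 [-0.0346, 0.1527, 0.0058],
 [-0.0202, 0.0058, 0.17]].

Step 3 — form the quadratic (x - mu)^T · Sigma^{-1} · (x - mu):
  Sigma^{-1} · (x - mu) = (-0.2968, 0.2277, 0.2161).
  (x - mu)^T · [Sigma^{-1} · (x - mu)] = (-2)·(-0.2968) + (1)·(0.2277) + (1)·(0.2161) = 1.0375.

Step 4 — take square root: d = √(1.0375) ≈ 1.0186.

d(x, mu) = √(1.0375) ≈ 1.0186


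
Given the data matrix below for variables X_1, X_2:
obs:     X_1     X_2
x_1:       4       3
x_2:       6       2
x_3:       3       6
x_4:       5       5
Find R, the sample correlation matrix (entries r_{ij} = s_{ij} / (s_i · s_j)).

Step 1 — column means:
  mean(X_1) = (4 + 6 + 3 + 5) / 4 = 18/4 = 4.5
  mean(X_2) = (3 + 2 + 6 + 5) / 4 = 16/4 = 4

Step 2 — sample variances and covariances s[i,j] = (1/(n-1)) · Σ_k (x_{k,i} - mean_i) · (x_{k,j} - mean_j), with n-1 = 3:
  s[X_1,X_1] = ((-0.5)·(-0.5) + (1.5)·(1.5) + (-1.5)·(-1.5) + (0.5)·(0.5)) / 3 = 5/3 = 1.6667
  s[X_1,X_2] = ((-0.5)·(-1) + (1.5)·(-2) + (-1.5)·(2) + (0.5)·(1)) / 3 = -5/3 = -1.6667
  s[X_2,X_2] = ((-1)·(-1) + (-2)·(-2) + (2)·(2) + (1)·(1)) / 3 = 10/3 = 3.3333
  Sample standard deviations s_i = √(s[i,i]):
  s(X_1) = √(1.6667) = 1.291
  s(X_2) = √(3.3333) = 1.8257

Step 3 — r_{ij} = s_{ij} / (s_i · s_j):
  r[X_1,X_1] = 1 (diagonal).
  r[X_1,X_2] = -1.6667 / (1.291 · 1.8257) = -1.6667 / 2.357 = -0.7071
  r[X_2,X_2] = 1 (diagonal).

R is symmetric with unit diagonal. Assembling:

R = [[1, -0.7071],
 [-0.7071, 1]]


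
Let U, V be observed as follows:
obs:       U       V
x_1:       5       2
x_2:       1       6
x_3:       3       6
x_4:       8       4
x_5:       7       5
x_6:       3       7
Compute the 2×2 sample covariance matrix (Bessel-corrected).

Step 1 — column means:
  mean(U) = (5 + 1 + 3 + 8 + 7 + 3) / 6 = 27/6 = 4.5
  mean(V) = (2 + 6 + 6 + 4 + 5 + 7) / 6 = 30/6 = 5

Step 2 — sample covariance S[i,j] = (1/(n-1)) · Σ_k (x_{k,i} - mean_i) · (x_{k,j} - mean_j), with n-1 = 5.
  S[U,U] = ((0.5)·(0.5) + (-3.5)·(-3.5) + (-1.5)·(-1.5) + (3.5)·(3.5) + (2.5)·(2.5) + (-1.5)·(-1.5)) / 5 = 35.5/5 = 7.1
  S[U,V] = ((0.5)·(-3) + (-3.5)·(1) + (-1.5)·(1) + (3.5)·(-1) + (2.5)·(0) + (-1.5)·(2)) / 5 = -13/5 = -2.6
  S[V,V] = ((-3)·(-3) + (1)·(1) + (1)·(1) + (-1)·(-1) + (0)·(0) + (2)·(2)) / 5 = 16/5 = 3.2

S is symmetric (S[j,i] = S[i,j]). Assembling:

S = [[7.1, -2.6],
 [-2.6, 3.2]]


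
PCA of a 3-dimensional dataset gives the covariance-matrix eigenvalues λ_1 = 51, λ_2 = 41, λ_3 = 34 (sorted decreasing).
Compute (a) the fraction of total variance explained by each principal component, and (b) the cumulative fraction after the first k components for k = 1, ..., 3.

Step 1 — total variance = trace(Sigma) = Σ λ_i = 51 + 41 + 34 = 126.

Step 2 — fraction explained by component i = λ_i / Σ λ:
  PC1: 51/126 = 0.4048
  PC2: 41/126 = 0.3254
  PC3: 34/126 = 0.2698

Step 3 — cumulative fraction after k components = (λ_1 + ... + λ_k) / Σ λ:
  k = 1: 51/126 = 0.4048
  k = 2: (51 + 41)/126 = 92/126 = 0.7302
  k = 3: (51 + 41 + 34)/126 = 126/126 = 1

Summary (fraction, with percent):

explained: PC1 0.4048 (40.48%), PC2 0.3254 (32.54%), PC3 0.2698 (26.98%);  cumulative: 0.4048, 0.7302, 1


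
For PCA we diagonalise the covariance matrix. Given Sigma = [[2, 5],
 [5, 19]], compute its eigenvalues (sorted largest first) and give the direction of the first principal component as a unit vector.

Step 1 — characteristic polynomial of 2×2 Sigma:
  det(Sigma - λI) = λ² - trace · λ + det = 0.
  trace = 2 + 19 = 21, det = 2·19 - (5)² = 13.
Step 2 — discriminant:
  Δ = trace² - 4·det = 441 - 52 = 389.
Step 3 — eigenvalues:
  λ = (trace ± √Δ)/2 = (21 ± 19.7231)/2,
  λ_1 = 20.3615,  λ_2 = 0.6385.

Step 4 — unit eigenvector for λ_1: solve (Sigma - λ_1 I)v = 0. First row:
  (2 - 20.3615)·v_x + (5)·v_y = 0, i.e. (-18.3615)·v_x + (5)·v_y = 0,
  so v ∝ (b, λ_1 - a) = (5, 18.3615) = u.
  ||u|| = √((5)² + (18.3615)²) = √(362.1462) ≈ 19.0301,
  v_1 = u/||u|| ≈ (0.2627, 0.9649) (||v_1|| = 1).

λ_1 = 20.3615,  λ_2 = 0.6385;  v_1 ≈ (0.2627, 0.9649)


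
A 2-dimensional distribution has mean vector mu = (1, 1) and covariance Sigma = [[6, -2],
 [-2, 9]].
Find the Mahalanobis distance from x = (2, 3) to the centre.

Step 1 — centre the observation: (x - mu) = (1, 2).

Step 2 — invert Sigma. det(Sigma) = 6·9 - (-2)² = 50.
  Sigma^{-1} = (1/det) · [[d, -b], [-b, a]] = [[0.18, 0.04],
 [0.04, 0.12]].

Step 3 — form the quadratic (x - mu)^T · Sigma^{-1} · (x - mu):
  Sigma^{-1} · (x - mu) = (0.26, 0.28).
  (x - mu)^T · [Sigma^{-1} · (x - mu)] = (1)·(0.26) + (2)·(0.28) = 0.82.

Step 4 — take square root: d = √(0.82) ≈ 0.9055.

d(x, mu) = √(0.82) ≈ 0.9055


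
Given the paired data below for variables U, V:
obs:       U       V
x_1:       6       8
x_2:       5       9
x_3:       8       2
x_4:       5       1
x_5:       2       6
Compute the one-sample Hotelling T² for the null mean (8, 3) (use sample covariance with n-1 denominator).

Step 1 — sample mean vector:
  mean(U) = (6 + 5 + 8 + 5 + 2) / 5 = 26/5 = 5.2
  mean(V) = (8 + 9 + 2 + 1 + 6) / 5 = 26/5 = 5.2
  x̄ = (5.2, 5.2),  deviation x̄ - mu_0 = (5.2, 5.2) - (8, 3) = (-2.8, 2.2).

Step 2 — sample covariance matrix, S[i,j] = (1/(n-1)) · Σ_k (x_{k,i} - mean_i) · (x_{k,j} - mean_j), divisor n-1 = 4:
  S[U,U] = ((0.8)·(0.8) + (-0.2)·(-0.2) + (2.8)·(2.8) + (-0.2)·(-0.2) + (-3.2)·(-3.2)) / 4 = 18.8/4 = 4.7
  S[U,V] = ((0.8)·(2.8) + (-0.2)·(3.8) + (2.8)·(-3.2) + (-0.2)·(-4.2) + (-3.2)·(0.8)) / 4 = -9.2/4 = -2.3
  S[V,V] = ((2.8)·(2.8) + (3.8)·(3.8) + (-3.2)·(-3.2) + (-4.2)·(-4.2) + (0.8)·(0.8)) / 4 = 50.8/4 = 12.7
  S = [[4.7, -2.3],
 [-2.3, 12.7]].

Step 3 — invert S. det(S) = 4.7·12.7 - (-2.3)² = 54.4.
  S^{-1} = (1/det) · [[d, -b], [-b, a]] = [[0.2335, 0.0423],
 [0.0423, 0.0864]].

Step 4 — quadratic form (x̄ - mu_0)^T · S^{-1} · (x̄ - mu_0):
  S^{-1} · (x̄ - mu_0) = (-0.5607, 0.0717),
  (x̄ - mu_0)^T · [...] = (-2.8)·(-0.5607) + (2.2)·(0.0717) = 1.7276.

Step 5 — scale by n: T² = 5 · 1.7276 = 8.6379.

T² ≈ 8.6379


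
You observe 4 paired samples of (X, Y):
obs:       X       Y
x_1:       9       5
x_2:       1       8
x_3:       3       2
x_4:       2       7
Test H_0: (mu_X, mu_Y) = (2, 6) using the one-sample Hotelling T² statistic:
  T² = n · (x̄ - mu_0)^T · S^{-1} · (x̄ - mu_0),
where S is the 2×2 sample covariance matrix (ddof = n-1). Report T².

Step 1 — sample mean vector:
  mean(X) = (9 + 1 + 3 + 2) / 4 = 15/4 = 3.75
  mean(Y) = (5 + 8 + 2 + 7) / 4 = 22/4 = 5.5
  x̄ = (3.75, 5.5),  deviation x̄ - mu_0 = (3.75, 5.5) - (2, 6) = (1.75, -0.5).

Step 2 — sample covariance matrix, S[i,j] = (1/(n-1)) · Σ_k (x_{k,i} - mean_i) · (x_{k,j} - mean_j), divisor n-1 = 3:
  S[X,X] = ((5.25)·(5.25) + (-2.75)·(-2.75) + (-0.75)·(-0.75) + (-1.75)·(-1.75)) / 3 = 38.75/3 = 12.9167
  S[X,Y] = ((5.25)·(-0.5) + (-2.75)·(2.5) + (-0.75)·(-3.5) + (-1.75)·(1.5)) / 3 = -9.5/3 = -3.1667
  S[Y,Y] = ((-0.5)·(-0.5) + (2.5)·(2.5) + (-3.5)·(-3.5) + (1.5)·(1.5)) / 3 = 21/3 = 7
  S = [[12.9167, -3.1667],
 [-3.1667, 7]].

Step 3 — invert S. det(S) = 12.9167·7 - (-3.1667)² = 80.3889.
  S^{-1} = (1/det) · [[d, -b], [-b, a]] = [[0.0871, 0.0394],
 [0.0394, 0.1607]].

Step 4 — quadratic form (x̄ - mu_0)^T · S^{-1} · (x̄ - mu_0):
  S^{-1} · (x̄ - mu_0) = (0.1327, -0.0114),
  (x̄ - mu_0)^T · [...] = (1.75)·(0.1327) + (-0.5)·(-0.0114) = 0.2379.

Step 5 — scale by n: T² = 4 · 0.2379 = 0.9516.

T² ≈ 0.9516


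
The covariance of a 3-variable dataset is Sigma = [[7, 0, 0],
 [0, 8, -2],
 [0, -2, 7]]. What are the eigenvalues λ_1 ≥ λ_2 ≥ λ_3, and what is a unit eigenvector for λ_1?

Step 1 — characteristic polynomial p(λ) = det(λI - Sigma) = λ³ - tr·λ² + c_1·λ - det, where tr = trace, c_1 = sum of the principal 2×2 minors, det = det(Sigma):
  tr = 7 + 8 + 7 = 22,
  c_1 = (7·8 - (0)²) + (7·7 - (0)²) + (8·7 - (-2)²) = 56 + 49 + 52 = 157,
  det = 7·(8·7 - (-2)²) - (0)·((0)·7 - (-2)·(0)) + (0)·((0)·(-2) - 8·(0)) = 7·(52) - (0)·(0) + (0)·(0) = 364.
  So p(λ) = λ³ - 22λ² + 157λ - 364.
Step 2 — look for an integer root (rational root theorem: any rational root is an integer divisor of 364). Testing λ = 7:
  p(7) = 343 - 1078 + 1099 - 364 = 0  ✓
  Dividing out (λ - 7): p(λ) = (λ - 7)(λ² - 15λ + 52).
Step 3 — remaining eigenvalues from the quadratic λ² - 15λ + 52 = 0:
  Δ = 15² - 4·52 = 225 - 208 = 17,  λ = (15 ± √17)/2 = (15 ± 4.1231)/2 ≈ 9.5616 or 5.4384.
  Sorted: λ_1 = 9.5616,  λ_2 = 7,  λ_3 = 5.4384  (check: sum = 22 = tr ✓).

Step 4 — unit eigenvector for λ_1 ≈ 9.5616: v spans the null space of (Sigma - λ_1 I), whose rows are
  r_1 = (-2.5616, 0, 0),  r_2 = (0, -1.5616, -2),  r_3 = (0, -2, -2.5616).
  v is orthogonal to every row, so take v ∝ r_1 × r_2 = ((0)·(-2) - (0)·(-1.5616), (0)·(0) - (-2.5616)·(-2), (-2.5616)·(-1.5616) - (0)·(0)) ≈ (0, -5.1231, 4).
  Rescale (multiply by -1 so the first nonzero entry is positive): u = (0, 5.1231, -4).
  ||u|| = √((0)² + (5.1231)² + (-4)²) = √(42.2462) ≈ 6.4997,  v_1 = u/||u|| ≈ (0, 0.7882, -0.6154) (||v_1|| = 1).

λ_1 = 9.5616,  λ_2 = 7,  λ_3 = 5.4384;  v_1 ≈ (0, 0.7882, -0.6154)


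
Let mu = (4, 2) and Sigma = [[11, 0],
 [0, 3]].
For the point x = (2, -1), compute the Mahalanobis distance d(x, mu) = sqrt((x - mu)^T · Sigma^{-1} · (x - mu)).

Step 1 — centre the observation: (x - mu) = (-2, -3).

Step 2 — invert Sigma. det(Sigma) = 11·3 - (0)² = 33.
  Sigma^{-1} = (1/det) · [[d, -b], [-b, a]] = [[0.0909, 0],
 [0, 0.3333]].

Step 3 — form the quadratic (x - mu)^T · Sigma^{-1} · (x - mu):
  Sigma^{-1} · (x - mu) = (-0.1818, -1).
  (x - mu)^T · [Sigma^{-1} · (x - mu)] = (-2)·(-0.1818) + (-3)·(-1) = 3.3636.

Step 4 — take square root: d = √(3.3636) ≈ 1.834.

d(x, mu) = √(3.3636) ≈ 1.834
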